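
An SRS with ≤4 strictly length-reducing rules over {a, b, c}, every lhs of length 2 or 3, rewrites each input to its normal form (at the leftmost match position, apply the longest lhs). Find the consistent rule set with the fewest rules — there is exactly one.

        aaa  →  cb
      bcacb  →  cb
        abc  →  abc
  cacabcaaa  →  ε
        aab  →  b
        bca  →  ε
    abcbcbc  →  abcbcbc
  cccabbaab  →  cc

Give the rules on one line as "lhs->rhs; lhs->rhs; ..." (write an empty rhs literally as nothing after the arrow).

aa->; aaa->cb; bb->; ca->b

  | aaa => cb
  | bcacb => bbcb => cb
  | abc
  | cacabcaaa => bcabcaaa => bbbcaaa => bcaaa => bbaa => aa => ε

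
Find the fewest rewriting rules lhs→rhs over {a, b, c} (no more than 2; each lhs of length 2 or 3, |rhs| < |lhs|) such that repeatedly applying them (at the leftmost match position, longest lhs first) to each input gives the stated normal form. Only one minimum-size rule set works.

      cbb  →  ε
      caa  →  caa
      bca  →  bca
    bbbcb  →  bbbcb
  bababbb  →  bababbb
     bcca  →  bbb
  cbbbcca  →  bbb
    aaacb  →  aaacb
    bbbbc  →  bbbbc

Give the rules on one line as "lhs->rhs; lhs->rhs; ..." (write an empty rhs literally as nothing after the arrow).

cbb->; cca->bb

  | cbb => ε
  | caa
  | bca
  | bbbcb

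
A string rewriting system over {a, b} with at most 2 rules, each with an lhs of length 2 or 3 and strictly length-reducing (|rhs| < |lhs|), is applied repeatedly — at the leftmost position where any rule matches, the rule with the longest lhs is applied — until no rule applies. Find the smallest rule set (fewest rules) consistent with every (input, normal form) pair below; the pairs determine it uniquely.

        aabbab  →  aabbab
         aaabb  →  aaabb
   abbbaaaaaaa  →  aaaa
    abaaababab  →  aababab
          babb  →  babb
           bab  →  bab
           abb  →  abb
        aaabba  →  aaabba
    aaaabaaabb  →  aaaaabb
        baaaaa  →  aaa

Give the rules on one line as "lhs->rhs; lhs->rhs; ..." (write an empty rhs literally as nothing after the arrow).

baa->; bbb->bb

  | aabbab
  | aaabb
  | abbbaaaaaaa => abbaaaaaaa => abaaaaa => aaaa
  | abaaababab => aababab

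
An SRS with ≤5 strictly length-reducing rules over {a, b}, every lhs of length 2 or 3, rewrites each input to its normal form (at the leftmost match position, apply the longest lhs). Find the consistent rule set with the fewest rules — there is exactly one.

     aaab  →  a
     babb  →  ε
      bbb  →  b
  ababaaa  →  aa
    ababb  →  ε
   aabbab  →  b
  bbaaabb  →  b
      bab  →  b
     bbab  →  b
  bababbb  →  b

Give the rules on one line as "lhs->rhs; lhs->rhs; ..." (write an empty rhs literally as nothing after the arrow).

aab->; ab->b; ba->; bb->

  | aaab => a
  | babb => bb => ε
  | bbb => b
  | ababaaa => babaaa => baaa => aa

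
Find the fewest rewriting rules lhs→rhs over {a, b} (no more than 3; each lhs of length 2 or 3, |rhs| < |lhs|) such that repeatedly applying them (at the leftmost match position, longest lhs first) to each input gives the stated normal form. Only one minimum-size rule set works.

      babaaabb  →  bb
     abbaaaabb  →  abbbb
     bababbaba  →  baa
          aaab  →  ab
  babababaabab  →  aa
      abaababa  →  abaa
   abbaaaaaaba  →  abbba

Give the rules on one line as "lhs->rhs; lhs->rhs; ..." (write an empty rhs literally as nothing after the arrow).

aab->b; bab->a

  | babaaabb => aaaabb => aabb => bb
  | abbaaaabb => abbaabb => abbbb
  | bababbaba => aabbaba => bbaba => baa
  | aaab => ab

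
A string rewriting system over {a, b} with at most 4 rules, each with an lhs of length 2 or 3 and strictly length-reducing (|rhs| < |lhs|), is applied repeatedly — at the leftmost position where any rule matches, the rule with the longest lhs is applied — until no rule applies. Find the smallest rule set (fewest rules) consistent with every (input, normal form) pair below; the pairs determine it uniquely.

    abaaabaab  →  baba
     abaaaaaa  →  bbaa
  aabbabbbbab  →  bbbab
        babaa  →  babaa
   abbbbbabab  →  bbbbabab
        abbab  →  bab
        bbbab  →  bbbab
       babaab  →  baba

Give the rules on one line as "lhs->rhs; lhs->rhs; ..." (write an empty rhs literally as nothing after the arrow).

aaa->ba; aab->a; abb->b

  | abaaabaab => abbabaab => babaab => baba
  | abaaaaaa => abbaaaa => baaaa => bbaa
  | aabbabbbbab => ababbbbab => abbbbab => bbbab
  | babaa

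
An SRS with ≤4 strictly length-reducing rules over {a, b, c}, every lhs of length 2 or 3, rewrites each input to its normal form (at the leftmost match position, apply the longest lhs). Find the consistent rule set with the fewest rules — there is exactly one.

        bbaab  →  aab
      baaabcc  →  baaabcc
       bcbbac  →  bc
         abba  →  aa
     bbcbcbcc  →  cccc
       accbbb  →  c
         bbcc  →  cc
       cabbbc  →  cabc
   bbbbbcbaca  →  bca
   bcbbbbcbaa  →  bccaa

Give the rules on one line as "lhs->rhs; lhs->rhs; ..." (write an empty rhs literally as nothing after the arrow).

ac->; bb->; cb->c

  | bbaab => aab
  | baaabcc
  | bcbbac => bcbac => bcac => bc
  | abba => aa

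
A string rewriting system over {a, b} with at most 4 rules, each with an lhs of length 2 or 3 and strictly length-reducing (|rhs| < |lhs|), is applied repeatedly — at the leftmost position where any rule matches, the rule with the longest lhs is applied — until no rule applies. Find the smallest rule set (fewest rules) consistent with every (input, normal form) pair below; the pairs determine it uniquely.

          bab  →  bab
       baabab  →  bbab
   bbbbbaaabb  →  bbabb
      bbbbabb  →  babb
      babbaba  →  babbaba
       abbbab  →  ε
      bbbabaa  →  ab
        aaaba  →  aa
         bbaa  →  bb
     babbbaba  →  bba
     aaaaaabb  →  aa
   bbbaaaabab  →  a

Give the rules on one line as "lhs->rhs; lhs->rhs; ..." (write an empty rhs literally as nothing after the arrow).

  | bab
  | baabab => bbab
  | bbbbbaaabb => bbaaabb => bbabb
  | bbbbabb => babb

aab->; baa->b; bbb->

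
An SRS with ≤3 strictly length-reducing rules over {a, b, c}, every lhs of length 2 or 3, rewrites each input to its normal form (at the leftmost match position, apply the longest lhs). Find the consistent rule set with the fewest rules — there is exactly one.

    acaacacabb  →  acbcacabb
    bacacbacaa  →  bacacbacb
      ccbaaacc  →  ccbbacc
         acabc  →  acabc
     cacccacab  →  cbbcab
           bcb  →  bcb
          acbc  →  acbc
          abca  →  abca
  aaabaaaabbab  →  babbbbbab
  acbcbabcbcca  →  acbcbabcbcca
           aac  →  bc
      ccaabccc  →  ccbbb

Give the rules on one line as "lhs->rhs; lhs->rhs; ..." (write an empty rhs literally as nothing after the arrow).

aa->b; ccc->aa

  | acaacacabb => acbcacabb
  | bacacbacaa => bacacbacb
  | ccbaaacc => ccbbacc
  | acabc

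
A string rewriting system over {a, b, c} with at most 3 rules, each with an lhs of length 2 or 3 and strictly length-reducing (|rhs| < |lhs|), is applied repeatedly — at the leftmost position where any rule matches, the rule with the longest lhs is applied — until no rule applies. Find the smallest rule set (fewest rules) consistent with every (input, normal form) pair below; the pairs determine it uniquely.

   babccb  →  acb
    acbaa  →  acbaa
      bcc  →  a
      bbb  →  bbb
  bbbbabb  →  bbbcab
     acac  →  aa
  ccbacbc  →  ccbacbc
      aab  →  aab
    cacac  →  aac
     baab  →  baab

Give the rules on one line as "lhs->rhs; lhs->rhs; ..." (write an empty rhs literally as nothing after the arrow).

  | babccb => caccb => acb
  | acbaa
  | bcc => a
  | bbb

bab->ca; bcc->a; cac->a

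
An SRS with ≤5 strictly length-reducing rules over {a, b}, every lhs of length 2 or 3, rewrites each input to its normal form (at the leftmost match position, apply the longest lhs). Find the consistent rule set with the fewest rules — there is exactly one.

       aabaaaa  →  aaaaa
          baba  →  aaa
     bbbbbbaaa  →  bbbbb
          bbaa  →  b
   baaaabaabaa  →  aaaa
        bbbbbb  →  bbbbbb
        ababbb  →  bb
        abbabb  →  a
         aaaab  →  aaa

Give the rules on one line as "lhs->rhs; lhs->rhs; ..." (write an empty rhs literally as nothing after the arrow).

  | aabaaaa => aaaaa
  | baba => aaa
  | bbbbbbaaa => bbbbba => bbbbb
  | bbaa => b

ab->; ba->b; baa->; bab->aa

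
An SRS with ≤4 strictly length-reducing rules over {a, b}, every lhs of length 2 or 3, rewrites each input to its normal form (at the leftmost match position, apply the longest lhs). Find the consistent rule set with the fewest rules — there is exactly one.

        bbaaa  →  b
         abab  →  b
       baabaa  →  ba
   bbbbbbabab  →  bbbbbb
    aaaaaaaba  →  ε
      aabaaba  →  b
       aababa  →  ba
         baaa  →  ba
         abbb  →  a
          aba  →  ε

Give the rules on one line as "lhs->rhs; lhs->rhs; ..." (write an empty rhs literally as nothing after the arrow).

  | bbaaa => baa => b
  | abab => aab => b
  | baabaa => bbaa => ba
  | bbbbbbabab => bbbbbbab => bbbbbb

aa->; ab->a; bab->b; bba->b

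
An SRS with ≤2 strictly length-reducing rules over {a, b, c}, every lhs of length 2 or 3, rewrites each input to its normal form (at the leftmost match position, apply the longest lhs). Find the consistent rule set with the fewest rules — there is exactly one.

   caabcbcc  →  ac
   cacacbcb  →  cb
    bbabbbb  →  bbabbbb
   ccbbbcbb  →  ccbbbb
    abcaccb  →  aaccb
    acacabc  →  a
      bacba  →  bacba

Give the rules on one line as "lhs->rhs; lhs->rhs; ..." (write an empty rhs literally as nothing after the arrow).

  | caabcbcc => abcbcc => abcc => ac
  | cacacbcb => cacbcb => cbcb => cb
  | bbabbbb
  | ccbbbcbb => ccbbbb

bc->; ca->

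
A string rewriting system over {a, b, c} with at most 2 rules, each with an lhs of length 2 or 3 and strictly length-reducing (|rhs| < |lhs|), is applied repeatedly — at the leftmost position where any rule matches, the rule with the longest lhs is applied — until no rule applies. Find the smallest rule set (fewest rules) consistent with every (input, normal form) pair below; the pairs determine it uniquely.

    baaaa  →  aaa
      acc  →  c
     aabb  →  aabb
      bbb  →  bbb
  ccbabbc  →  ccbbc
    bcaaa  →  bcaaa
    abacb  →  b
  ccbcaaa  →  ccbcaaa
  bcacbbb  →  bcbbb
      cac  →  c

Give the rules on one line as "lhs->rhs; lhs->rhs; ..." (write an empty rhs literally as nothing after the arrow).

  | baaaa => aaa
  | acc => c
  | aabb
  | bbb

ac->; ba->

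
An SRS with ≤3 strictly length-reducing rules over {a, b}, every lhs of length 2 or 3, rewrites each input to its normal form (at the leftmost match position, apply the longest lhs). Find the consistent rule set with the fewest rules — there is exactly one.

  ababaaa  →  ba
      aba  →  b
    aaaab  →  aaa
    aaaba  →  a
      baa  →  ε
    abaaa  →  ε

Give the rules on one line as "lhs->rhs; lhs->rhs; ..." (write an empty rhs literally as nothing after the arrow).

  | ababaaa => bbaaa => ba
  | aba => b
  | aaaab => aaa
  | aaaba => aab => a

ab->; aba->b; baa->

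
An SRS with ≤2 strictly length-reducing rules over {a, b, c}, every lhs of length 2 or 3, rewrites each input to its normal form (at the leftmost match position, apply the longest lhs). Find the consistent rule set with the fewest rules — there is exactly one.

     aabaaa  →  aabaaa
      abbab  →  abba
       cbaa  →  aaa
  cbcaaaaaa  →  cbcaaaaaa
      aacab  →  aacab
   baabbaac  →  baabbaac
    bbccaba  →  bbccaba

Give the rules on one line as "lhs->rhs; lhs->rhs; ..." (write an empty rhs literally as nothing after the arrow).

  | aabaaa
  | abbab => abba
  | cbaa => aaa
  | cbcaaaaaa

bab->ba; cba->aa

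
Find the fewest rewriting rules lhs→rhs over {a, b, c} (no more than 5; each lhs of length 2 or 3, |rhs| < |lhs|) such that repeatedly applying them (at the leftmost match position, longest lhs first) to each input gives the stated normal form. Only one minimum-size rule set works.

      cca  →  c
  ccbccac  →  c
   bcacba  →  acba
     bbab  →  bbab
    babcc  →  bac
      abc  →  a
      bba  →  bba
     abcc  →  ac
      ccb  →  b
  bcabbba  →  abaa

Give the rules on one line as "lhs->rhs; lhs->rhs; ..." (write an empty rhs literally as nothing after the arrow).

bbb->ba; bc->; ca->; ccb->b

  | cca => c
  | ccbccac => bccac => cac => c
  | bcacba => acba
  | bbab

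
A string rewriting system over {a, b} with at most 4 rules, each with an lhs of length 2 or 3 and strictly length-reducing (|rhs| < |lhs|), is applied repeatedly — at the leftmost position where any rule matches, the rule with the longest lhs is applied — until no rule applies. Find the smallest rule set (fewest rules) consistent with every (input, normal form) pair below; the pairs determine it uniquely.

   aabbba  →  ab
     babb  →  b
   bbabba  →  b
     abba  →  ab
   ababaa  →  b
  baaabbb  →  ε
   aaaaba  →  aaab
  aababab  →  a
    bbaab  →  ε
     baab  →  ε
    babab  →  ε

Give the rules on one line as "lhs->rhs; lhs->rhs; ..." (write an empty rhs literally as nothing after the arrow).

  | aabbba => aaba => ab
  | babb => bbb => b
  | bbabba => bbba => ba => b
  | abba => ab

aba->b; ba->b; bb->; bba->b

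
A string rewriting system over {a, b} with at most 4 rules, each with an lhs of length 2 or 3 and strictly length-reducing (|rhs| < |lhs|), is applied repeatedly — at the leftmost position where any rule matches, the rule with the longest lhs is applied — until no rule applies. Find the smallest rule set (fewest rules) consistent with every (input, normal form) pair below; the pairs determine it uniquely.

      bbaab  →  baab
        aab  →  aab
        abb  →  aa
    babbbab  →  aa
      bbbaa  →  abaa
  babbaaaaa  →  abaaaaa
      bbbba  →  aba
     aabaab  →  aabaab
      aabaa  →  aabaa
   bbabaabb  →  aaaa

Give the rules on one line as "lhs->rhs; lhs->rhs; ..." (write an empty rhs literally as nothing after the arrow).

  | bbaab => baab
  | aab
  | abb => aa
  | babbbab => abbab => abab => aa

bab->a; bb->a; bba->ba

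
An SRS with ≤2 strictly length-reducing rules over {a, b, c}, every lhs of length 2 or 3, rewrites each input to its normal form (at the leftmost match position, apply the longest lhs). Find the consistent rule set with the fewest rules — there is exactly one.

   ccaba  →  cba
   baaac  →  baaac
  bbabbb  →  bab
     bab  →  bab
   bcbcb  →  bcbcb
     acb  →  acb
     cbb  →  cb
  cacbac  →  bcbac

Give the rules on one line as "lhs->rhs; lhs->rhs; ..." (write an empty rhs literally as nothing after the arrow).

  | ccaba => cbba => cba
  | baaac
  | bbabbb => babbb => babb => bab
  | bab

bb->b; ca->b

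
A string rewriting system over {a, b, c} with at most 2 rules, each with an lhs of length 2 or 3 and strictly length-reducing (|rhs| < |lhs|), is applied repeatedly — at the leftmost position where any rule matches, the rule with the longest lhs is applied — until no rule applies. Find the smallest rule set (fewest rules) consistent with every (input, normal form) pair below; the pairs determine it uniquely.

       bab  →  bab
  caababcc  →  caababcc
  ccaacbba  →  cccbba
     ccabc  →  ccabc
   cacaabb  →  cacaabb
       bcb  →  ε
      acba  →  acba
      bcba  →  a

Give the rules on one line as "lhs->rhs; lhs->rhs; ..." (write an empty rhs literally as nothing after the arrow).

  | bab
  | caababcc
  | ccaacbba => cccbba
  | ccabc

aac->c; bcb->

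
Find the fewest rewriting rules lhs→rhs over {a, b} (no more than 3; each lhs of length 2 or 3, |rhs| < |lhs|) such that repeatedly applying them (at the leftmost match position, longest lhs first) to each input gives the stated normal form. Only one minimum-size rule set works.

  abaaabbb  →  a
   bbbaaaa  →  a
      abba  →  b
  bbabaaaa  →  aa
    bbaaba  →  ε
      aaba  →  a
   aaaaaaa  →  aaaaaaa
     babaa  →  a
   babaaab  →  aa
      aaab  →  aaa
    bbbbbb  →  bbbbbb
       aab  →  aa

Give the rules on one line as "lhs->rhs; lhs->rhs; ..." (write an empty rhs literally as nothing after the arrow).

  | abaaabbb => baabbb => abbb => abb => ab => a
  | bbbaaaa => bbaaa => baa => a
  | abba => aba => b
  | bbabaaaa => bbaaaa => baaa => aa

ab->a; aba->b; ba->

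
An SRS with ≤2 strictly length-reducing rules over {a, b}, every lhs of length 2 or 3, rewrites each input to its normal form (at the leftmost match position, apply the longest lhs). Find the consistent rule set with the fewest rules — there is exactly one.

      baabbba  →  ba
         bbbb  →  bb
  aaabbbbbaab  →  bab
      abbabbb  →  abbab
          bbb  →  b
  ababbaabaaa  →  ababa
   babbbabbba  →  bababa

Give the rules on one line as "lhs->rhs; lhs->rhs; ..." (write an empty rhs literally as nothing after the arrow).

aa->b; bbb->b

  | baabbba => bbbbba => bbba => ba
  | bbbb => bb
  | aaabbbbbaab => babbbbbaab => babbbaab => babaab => babbb => bab
  | abbabbb => abbab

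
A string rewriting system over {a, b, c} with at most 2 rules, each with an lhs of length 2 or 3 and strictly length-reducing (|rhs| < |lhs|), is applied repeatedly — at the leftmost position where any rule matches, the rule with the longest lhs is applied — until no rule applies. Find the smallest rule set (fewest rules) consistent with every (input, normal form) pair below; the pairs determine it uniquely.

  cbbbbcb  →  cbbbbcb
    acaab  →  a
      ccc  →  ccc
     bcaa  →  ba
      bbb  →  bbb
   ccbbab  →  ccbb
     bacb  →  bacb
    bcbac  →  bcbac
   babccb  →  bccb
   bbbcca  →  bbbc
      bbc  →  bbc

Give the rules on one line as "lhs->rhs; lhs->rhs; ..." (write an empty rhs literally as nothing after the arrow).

  | cbbbbcb
  | acaab => aab => a
  | ccc
  | bcaa => ba

ab->; ca->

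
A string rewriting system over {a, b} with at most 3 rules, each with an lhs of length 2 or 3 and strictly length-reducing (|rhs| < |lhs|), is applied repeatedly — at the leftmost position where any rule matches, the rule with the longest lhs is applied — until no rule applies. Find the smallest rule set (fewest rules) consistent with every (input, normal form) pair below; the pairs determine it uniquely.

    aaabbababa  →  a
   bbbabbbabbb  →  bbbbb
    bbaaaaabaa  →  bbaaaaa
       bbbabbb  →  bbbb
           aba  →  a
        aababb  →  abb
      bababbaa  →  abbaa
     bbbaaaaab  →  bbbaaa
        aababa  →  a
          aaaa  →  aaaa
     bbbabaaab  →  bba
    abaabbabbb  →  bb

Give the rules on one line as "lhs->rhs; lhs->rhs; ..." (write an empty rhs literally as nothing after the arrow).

aab->; aba->a; bab->

  | aaabbababa => abababa => ababa => aba => a
  | bbbabbbabbb => bbbbabbb => bbbbb
  | bbaaaaabaa => bbaaaaa
  | bbbabbb => bbbb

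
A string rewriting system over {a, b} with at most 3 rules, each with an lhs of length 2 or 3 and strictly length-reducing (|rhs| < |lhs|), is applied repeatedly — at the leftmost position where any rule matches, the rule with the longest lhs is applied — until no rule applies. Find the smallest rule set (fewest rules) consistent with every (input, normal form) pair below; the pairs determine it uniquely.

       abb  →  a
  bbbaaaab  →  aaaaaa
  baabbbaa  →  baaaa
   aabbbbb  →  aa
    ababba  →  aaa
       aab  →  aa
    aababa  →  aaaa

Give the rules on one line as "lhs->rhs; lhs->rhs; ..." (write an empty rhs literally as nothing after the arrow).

ab->a; bbb->aa

  | abb => ab => a
  | bbbaaaab => aaaaaab => aaaaaa
  | baabbbaa => baabbaa => baabaa => baaaa
  | aabbbbb => aabbbb => aabbb => aabb => aab => aa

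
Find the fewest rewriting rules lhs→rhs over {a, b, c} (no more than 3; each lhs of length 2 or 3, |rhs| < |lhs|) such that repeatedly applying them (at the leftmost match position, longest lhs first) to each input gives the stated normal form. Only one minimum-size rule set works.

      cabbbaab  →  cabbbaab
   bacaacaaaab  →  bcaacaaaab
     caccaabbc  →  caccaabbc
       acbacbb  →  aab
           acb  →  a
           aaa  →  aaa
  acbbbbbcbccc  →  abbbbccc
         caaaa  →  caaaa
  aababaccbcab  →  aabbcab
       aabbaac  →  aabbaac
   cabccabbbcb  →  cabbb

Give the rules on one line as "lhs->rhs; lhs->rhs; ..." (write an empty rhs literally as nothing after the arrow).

  | cabbbaab
  | bacaacaaaab => bcaacaaaab
  | caccaabbc
  | acbacbb => aacbb => aab

abc->b; bac->bc; cb->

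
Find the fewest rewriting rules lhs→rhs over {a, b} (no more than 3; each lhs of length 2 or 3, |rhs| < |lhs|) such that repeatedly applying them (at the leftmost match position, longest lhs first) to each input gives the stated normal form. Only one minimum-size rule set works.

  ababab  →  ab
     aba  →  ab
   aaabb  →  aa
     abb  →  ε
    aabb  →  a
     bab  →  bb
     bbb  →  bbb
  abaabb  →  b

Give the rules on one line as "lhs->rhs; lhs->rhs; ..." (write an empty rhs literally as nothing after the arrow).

abb->; ba->b

  | ababab => abbab => ab
  | aba => ab
  | aaabb => aa
  | abb => ε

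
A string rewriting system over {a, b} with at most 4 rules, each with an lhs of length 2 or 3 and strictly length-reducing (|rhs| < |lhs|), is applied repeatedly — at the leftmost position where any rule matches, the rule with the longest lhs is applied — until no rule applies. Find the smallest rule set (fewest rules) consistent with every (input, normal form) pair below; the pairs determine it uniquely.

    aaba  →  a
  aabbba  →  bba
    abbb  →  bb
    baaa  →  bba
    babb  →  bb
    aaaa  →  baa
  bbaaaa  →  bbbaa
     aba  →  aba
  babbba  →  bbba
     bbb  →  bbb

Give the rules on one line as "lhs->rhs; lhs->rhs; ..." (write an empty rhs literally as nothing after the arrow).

aaa->ba; aab->; abb->b

  | aaba => a
  | aabbba => bba
  | abbb => bb
  | baaa => bba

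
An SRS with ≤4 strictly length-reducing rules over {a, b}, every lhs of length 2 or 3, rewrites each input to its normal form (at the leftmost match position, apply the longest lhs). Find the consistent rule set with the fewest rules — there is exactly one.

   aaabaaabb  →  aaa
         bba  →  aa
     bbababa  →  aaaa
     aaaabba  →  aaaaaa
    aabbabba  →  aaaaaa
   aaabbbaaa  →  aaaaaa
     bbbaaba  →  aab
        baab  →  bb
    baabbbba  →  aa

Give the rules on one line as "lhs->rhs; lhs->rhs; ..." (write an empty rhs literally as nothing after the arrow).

ba->b; bba->aa; bbb->

  | aaabaaabb => aaabaabb => aaababb => aaabbb => aaa
  | bba => aa
  | bbababa => aababa => aabba => aaaa
  | aaaabba => aaaaaa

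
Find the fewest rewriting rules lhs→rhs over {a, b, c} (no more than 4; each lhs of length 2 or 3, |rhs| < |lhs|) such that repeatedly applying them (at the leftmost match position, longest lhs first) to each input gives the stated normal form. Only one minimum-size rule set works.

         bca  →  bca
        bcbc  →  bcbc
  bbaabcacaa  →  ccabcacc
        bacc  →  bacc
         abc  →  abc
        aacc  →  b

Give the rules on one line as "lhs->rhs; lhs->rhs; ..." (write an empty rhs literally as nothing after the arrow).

  | bca
  | bcbc
  | bbaabcacaa => ccabcacaa => ccabcacc
  | bacc

aa->c; bba->cc; ccc->b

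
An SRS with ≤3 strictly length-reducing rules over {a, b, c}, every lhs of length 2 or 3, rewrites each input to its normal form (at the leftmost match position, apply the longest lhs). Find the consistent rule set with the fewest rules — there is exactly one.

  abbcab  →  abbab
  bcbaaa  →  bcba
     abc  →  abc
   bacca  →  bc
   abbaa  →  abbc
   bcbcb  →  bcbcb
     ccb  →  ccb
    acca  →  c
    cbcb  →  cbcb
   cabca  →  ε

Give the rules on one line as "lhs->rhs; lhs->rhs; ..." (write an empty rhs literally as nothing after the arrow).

aa->c; aba->; ca->a

  | abbcab => abbab
  | bcbaaa => bcbca => bcba
  | abc
  | bacca => baca => baa => bc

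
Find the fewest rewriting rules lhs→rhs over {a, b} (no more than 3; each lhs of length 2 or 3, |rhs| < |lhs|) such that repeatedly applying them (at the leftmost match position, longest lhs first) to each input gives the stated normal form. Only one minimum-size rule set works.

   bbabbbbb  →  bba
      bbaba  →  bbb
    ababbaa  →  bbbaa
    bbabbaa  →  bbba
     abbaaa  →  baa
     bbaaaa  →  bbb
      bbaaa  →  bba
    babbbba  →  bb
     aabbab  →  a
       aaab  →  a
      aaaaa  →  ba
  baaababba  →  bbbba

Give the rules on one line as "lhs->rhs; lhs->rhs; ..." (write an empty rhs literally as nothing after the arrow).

  | bbabbbbb => bbabbbb => bbabbb => bbabb => bbab => bba
  | bbaba => bbb
  | ababbaa => bbbaa
  | bbabbaa => bbabaa => bbba

aaa->ab; ab->a; aba->b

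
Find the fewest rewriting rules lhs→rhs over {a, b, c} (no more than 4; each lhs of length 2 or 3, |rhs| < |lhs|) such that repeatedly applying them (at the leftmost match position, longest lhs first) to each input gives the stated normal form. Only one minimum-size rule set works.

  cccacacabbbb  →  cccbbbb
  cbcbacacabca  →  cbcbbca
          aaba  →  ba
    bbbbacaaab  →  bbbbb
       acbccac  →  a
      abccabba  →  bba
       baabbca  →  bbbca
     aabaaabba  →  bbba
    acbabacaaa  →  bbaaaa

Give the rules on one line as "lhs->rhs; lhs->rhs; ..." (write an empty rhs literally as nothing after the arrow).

ab->b; ac->a; bcc->

  | cccacacabbbb => cccaacabbbb => cccaaabbbb => cccaabbbb => cccabbbb => cccbbbb
  | cbcbacacabca => cbcbaacabca => cbcbaaabca => cbcbaabca => cbcbabca => cbcbbca
  | aaba => aba => ba
  | bbbbacaaab => bbbbaaaab => bbbbaaab => bbbbaab => bbbbab => bbbbb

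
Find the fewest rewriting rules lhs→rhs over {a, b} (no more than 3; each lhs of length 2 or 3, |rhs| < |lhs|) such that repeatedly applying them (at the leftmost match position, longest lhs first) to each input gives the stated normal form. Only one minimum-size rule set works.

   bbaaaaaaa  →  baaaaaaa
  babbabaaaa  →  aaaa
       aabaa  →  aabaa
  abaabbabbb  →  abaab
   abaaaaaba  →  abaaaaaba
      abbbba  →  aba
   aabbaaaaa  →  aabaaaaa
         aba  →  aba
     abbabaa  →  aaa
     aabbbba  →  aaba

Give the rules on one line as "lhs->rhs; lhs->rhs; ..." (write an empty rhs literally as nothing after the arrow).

bab->; bb->b

  | bbaaaaaaa => baaaaaaa
  | babbabaaaa => babaaaa => aaaa
  | aabaa
  | abaabbabbb => abaababbb => abaabb => abaab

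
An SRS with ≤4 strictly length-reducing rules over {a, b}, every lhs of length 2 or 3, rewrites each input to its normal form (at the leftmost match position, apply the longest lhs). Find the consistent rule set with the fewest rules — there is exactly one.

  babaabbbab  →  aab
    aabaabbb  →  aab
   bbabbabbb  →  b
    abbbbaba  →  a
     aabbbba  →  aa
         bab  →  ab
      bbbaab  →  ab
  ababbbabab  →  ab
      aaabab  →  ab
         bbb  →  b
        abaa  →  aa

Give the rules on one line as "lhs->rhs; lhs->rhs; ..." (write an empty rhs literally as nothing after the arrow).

aba->ba; ba->a; bb->b; bba->

  | babaabbbab => abaabbbab => baabbbab => aabbbab => aabbab => aab
  | aabaabbb => abaabbb => baabbb => aabbb => aabb => aab
  | bbabbabbb => bbabbb => bbb => bb => b
  | abbbbaba => abbbaba => abbaba => aba => ba => a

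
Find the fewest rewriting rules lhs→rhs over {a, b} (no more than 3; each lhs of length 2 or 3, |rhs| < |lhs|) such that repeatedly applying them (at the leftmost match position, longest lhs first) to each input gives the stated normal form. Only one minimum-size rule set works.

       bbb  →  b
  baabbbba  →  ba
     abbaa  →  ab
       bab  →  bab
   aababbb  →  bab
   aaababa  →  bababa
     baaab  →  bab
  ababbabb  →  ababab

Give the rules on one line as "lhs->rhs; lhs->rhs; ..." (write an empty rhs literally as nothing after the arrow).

aa->b; bb->b

  | bbb => bb => b
  | baabbbba => bbbbbba => bbbbba => bbbba => bbba => bba => ba
  | abbaa => abaa => abb => ab
  | bab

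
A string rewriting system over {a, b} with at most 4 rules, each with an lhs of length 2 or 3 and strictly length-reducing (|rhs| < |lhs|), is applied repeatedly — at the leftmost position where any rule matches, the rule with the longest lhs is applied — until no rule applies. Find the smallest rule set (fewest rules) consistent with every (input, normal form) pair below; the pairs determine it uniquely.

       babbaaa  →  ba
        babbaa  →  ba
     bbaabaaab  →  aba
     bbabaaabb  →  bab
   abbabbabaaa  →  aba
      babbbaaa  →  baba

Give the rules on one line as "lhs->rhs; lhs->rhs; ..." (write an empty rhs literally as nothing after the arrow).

aa->a; aab->a; bba->

  | babbaaa => baaa => baa => ba
  | babbaa => baa => ba
  | bbaabaaab => abaaab => abaab => aba
  | bbabaaabb => baaabb => baabb => bab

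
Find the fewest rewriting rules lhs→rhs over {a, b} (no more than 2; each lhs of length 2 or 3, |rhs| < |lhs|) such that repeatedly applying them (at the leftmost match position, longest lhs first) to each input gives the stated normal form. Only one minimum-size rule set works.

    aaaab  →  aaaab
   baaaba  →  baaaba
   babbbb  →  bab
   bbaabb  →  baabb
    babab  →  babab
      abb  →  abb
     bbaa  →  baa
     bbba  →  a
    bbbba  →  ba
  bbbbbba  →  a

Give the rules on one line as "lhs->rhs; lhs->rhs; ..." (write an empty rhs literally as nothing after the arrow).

  | aaaab
  | baaaba
  | babbbb => bab
  | bbaabb => baabb

bba->ba; bbb->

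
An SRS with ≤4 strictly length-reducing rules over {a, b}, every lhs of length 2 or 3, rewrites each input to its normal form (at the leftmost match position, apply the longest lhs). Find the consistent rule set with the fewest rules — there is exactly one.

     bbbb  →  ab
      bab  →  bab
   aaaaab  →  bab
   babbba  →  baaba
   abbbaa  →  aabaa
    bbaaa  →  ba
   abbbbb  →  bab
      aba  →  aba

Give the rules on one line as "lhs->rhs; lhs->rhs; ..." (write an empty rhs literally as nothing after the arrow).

aaa->ba; bb->b; bbb->ab

  | bbbb => abb => ab
  | bab
  | aaaaab => baaab => bbab => bab
  | babbba => baaba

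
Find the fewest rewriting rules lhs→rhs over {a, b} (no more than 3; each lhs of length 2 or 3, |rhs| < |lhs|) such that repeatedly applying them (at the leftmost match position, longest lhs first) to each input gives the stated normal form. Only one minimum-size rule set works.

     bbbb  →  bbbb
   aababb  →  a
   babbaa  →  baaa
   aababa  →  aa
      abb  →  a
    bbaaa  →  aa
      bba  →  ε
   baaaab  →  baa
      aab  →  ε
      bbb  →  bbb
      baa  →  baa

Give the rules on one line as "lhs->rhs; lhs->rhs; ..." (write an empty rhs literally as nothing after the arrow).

  | bbbb
  | aababb => abb => ab => a
  | babbaa => babaa => baaa
  | aababa => aba => aa

aab->; ab->a; bba->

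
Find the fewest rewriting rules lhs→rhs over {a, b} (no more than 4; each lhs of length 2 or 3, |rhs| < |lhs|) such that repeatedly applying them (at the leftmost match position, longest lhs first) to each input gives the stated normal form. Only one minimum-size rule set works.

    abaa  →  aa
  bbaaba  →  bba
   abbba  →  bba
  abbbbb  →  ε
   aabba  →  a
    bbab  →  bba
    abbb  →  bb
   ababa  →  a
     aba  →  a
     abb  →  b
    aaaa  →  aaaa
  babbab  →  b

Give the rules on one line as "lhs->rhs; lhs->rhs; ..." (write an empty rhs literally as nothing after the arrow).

ab->; baa->; bab->ba; bbb->a

  | abaa => aa
  | bbaaba => bba
  | abbba => bba
  | abbbbb => bbbb => ab => ε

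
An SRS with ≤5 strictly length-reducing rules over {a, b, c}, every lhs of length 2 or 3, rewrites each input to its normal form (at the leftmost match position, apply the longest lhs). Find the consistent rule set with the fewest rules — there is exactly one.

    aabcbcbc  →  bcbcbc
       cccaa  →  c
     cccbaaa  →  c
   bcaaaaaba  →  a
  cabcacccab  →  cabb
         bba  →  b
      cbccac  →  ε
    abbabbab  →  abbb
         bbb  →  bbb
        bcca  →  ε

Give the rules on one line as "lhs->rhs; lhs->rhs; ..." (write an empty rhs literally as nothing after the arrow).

aa->; ba->; bca->b; cc->

  | aabcbcbc => bcbcbc
  | cccaa => caa => c
  | cccbaaa => cbaaa => caa => c
  | bcaaaaaba => baaaaba => aaaba => aba => a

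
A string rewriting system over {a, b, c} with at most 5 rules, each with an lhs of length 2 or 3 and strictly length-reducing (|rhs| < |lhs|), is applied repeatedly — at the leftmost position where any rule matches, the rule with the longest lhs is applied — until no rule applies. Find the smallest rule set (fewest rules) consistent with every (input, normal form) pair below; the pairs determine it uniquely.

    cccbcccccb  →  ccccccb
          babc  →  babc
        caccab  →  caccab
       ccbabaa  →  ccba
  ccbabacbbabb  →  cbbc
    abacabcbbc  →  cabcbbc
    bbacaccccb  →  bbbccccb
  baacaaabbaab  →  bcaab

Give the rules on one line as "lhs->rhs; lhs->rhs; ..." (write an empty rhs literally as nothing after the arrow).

aba->; abb->c; aca->b; cbc->

  | cccbcccccb => ccccccb
  | babc
  | caccab
  | ccbabaa => ccba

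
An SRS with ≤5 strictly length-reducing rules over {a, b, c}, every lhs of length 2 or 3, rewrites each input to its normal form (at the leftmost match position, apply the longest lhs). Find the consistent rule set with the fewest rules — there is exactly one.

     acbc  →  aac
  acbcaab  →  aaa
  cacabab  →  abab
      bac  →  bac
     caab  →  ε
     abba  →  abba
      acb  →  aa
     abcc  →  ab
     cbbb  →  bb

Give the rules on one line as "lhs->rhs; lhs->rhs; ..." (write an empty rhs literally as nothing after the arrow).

acb->aa; ca->c; cb->; cc->

  | acbc => aac
  | acbcaab => aacaab => aacab => aacb => aaa
  | cacabab => ccabab => abab
  | bac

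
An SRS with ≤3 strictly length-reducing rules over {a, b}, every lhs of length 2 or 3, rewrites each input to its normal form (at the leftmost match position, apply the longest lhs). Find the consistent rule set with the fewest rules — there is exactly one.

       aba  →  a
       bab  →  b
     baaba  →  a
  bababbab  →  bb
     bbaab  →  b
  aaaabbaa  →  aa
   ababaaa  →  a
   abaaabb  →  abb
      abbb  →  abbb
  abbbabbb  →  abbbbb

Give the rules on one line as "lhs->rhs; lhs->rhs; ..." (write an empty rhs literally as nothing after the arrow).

  | aba => a
  | bab => b
  | baaba => aba => a
  | bababbab => babbab => bbab => bb

aaa->a; ba->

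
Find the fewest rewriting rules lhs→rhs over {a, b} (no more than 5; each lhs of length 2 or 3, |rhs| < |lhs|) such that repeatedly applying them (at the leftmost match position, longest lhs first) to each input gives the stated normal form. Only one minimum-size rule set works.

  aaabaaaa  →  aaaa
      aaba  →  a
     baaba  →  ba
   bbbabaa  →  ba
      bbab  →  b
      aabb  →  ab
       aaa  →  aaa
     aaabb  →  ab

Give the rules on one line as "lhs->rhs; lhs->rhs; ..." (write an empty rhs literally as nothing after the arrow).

  | aaabaaaa => aabaaaa => abaaaa => aaaa
  | aaba => aba => a
  | baaba => baba => ba
  | bbbabaa => bbabaa => bbaa => ba

aab->ab; aba->a; bb->b; bba->b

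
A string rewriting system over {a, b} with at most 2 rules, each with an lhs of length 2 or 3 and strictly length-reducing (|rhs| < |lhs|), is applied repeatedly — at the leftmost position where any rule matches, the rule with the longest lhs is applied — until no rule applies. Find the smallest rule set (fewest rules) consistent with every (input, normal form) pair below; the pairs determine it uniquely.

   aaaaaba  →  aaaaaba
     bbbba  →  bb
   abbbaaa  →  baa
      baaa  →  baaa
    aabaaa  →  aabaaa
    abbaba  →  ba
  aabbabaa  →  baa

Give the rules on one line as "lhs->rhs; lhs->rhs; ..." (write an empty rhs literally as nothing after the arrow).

abb->bb; bba->

  | aaaaaba
  | bbbba => bb
  | abbbaaa => bbbaaa => baa
  | baaa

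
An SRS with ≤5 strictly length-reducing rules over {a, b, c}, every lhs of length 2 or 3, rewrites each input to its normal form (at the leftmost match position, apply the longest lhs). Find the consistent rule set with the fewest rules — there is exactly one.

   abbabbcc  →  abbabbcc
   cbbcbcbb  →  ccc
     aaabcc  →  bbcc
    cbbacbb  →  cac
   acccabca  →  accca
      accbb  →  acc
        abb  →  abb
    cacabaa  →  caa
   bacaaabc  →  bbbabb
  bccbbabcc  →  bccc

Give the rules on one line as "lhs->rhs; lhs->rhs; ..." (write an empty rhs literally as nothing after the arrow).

aaa->b; abc->bb; aca->bb; cb->c

  | abbabbcc
  | cbbcbcbb => cbcbcbb => ccbcbb => cccbb => cccb => ccc
  | aaabcc => bbcc
  | cbbacbb => cbacbb => cacbb => cacb => cac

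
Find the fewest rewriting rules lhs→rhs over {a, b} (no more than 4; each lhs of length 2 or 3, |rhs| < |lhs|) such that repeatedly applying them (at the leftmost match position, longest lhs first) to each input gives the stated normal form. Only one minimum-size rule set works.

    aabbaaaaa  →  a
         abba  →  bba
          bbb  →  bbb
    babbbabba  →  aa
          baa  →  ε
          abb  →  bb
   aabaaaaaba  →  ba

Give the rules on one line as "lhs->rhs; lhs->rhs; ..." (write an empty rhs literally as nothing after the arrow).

ab->b; baa->; bab->a

  | aabbaaaaa => abbaaaaa => bbaaaaa => baaa => a
  | abba => bba
  | bbb
  | babbbabba => abbabba => bbabba => baba => aa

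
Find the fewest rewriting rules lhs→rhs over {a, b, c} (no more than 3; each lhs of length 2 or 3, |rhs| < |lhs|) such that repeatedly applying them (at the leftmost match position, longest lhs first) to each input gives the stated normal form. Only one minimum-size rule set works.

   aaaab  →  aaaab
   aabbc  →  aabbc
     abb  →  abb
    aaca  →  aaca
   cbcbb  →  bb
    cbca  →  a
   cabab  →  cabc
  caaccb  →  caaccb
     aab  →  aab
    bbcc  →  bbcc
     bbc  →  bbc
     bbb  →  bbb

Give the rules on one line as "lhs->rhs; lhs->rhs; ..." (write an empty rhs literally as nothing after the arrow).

  | aaaab
  | aabbc
  | abb
  | aaca

bab->bc; cbc->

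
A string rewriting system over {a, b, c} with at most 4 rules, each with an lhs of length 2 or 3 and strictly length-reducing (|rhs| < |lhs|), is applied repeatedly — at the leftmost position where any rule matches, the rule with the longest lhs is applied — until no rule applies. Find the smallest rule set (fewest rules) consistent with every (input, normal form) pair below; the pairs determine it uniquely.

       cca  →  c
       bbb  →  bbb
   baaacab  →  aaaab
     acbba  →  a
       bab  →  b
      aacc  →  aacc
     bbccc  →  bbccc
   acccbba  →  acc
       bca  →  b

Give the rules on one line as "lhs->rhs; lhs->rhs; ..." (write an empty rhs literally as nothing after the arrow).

  | cca => c
  | bbb
  | baaacab => aaacab => aaaab
  | acbba => acba => aca => a

ba->a; bab->b; ca->; cab->ab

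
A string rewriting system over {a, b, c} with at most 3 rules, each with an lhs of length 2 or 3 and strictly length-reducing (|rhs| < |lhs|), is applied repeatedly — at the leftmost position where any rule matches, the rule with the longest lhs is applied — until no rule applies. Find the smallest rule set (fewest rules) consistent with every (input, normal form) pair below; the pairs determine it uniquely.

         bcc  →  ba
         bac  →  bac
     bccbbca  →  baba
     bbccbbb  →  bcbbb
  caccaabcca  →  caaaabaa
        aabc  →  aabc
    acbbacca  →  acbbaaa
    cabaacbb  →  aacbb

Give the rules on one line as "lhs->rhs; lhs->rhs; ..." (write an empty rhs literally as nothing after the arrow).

bbc->b; cab->; cc->a

  | bcc => ba
  | bac
  | bccbbca => babbca => baba
  | bbccbbb => bcbbb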